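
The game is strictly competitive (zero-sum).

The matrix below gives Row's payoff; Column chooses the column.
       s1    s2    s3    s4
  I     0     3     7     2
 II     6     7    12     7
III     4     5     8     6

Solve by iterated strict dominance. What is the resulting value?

Row I is strictly dominated by row II (6>0, 7>3, 12>7, 7>2); eliminate I.
Column s3 is strictly dominated by s1 for Column (6<12, 4<8); eliminate s3.
Row III is strictly dominated by row II (6>4, 7>5, 7>6); eliminate III.
Column s4 is strictly dominated by s1 for Column (6<7); eliminate s4.
Column s2 is strictly dominated by s1 for Column (6<7); eliminate s2.
Only (II, s1) remains, with payoff 6.

6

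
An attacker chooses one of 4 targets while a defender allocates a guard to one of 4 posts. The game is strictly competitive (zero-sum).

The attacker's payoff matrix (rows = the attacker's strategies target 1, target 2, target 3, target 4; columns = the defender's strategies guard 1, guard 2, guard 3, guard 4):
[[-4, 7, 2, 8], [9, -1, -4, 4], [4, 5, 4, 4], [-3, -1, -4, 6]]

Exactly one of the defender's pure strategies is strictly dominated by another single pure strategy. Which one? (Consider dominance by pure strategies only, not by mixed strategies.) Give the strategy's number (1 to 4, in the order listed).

2

The defender prefers columns that give the attacker less. Compare guard 2 with guard 3: 2 < 7, -4 < -1, 4 < 5, -4 < -1.
So guard 3 strictly dominates guard 2 for the defender; guard 2 is strictly dominated.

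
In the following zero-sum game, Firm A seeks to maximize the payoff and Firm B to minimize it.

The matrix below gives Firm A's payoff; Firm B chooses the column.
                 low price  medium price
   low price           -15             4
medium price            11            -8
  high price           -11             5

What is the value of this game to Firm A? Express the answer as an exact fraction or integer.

Row low price is strictly dominated by row high price, so Firm A never plays it.
The remaining 2×2 game on (medium price, high price) × (low price, medium price) has no saddle point. Let Firm A play medium price with probability p; indifference gives 11p − 11(1−p) = −8p + 5(1−p), so p = 16/35.
Similarly Firm B's optimal q on low price is 13/35, and the value is 11·(13/35) + (-8)·(22/35) = -33/35.

-33/35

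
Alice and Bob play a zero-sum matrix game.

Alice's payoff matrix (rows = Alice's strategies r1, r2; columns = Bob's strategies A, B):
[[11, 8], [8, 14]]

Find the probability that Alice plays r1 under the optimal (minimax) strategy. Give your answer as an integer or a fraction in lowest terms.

2/3

Row minima are 8 and 8, so Alice's maximin is 8; column maxima are 11 and 14, so Bob's minimax is 11. These differ, so the equilibrium is in mixed strategies.
Let Alice play r1 with probability p. Bob is indifferent when 11p + 8(1−p) = 8p + 14(1−p), giving p = 2/3.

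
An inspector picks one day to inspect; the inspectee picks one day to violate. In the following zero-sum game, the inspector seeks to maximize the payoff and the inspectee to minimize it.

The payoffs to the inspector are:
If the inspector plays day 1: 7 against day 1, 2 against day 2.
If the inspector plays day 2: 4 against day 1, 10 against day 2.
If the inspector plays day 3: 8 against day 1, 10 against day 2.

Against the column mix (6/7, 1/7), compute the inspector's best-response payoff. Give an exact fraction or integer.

58/7

day 1: (7)·(6/7) + (2)·(1/7) = 44/7.
day 2: (4)·(6/7) + (10)·(1/7) = 34/7.
day 3: (8)·(6/7) + (10)·(1/7) = 58/7.
The best pure response is day 3 with expected payoff 58/7.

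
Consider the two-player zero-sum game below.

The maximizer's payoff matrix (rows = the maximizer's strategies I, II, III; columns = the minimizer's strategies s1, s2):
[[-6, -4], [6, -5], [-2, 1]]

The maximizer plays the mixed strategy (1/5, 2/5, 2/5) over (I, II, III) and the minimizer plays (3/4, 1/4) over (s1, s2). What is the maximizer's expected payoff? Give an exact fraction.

Against (3/4, 1/4), each row's expected payoff is I: -11/2; II: 13/4; III: -5/4.
Taking the (1/5, 2/5, 2/5)-weighted average: (1/5)·(-11/2) + (2/5)·(13/4) + (2/5)·(-5/4) = -3/10.

-3/10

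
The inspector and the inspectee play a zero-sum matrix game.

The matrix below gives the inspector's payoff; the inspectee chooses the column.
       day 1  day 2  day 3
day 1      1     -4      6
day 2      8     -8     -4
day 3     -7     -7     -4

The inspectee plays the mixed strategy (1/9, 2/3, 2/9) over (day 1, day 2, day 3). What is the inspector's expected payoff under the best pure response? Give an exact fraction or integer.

-11/9

day 1: (1)·(1/9) + (-4)·(2/3) + (6)·(2/9) = -11/9.
day 2: (8)·(1/9) + (-8)·(2/3) + (-4)·(2/9) = -16/3.
day 3: (-7)·(1/9) + (-7)·(2/3) + (-4)·(2/9) = -19/3.
The best pure response is day 1 with expected payoff -11/9.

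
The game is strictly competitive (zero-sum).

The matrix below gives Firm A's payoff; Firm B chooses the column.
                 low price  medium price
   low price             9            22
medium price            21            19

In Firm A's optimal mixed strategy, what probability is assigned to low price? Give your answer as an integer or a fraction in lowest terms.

2/15

Row minima are 9 and 19, so Firm A's maximin is 19; column maxima are 21 and 22, so Firm B's minimax is 21. These differ, so the equilibrium is in mixed strategies.
Let Firm A play low price with probability p. Firm B is indifferent when 9p + 21(1−p) = 22p + 19(1−p), giving p = 2/15.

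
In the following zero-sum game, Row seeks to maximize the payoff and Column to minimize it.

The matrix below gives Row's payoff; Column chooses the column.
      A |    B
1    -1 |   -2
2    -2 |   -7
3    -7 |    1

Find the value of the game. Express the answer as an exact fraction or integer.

Row 2 is strictly dominated by row 1, so Row never plays it.
The remaining 2×2 game on (1, 3) × (A, B) has no saddle point. Let Row play 1 with probability p; indifference gives −p − 7(1−p) = −2p + (1−p), so p = 8/9.
Similarly Column's optimal q on A is 1/3, and the value is -1·(1/3) + (-2)·(2/3) = -5/3.

-5/3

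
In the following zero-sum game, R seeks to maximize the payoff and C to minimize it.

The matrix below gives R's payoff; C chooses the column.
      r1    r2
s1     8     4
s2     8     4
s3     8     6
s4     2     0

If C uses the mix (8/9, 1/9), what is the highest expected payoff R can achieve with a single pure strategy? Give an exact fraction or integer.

70/9

s1: (8)·(8/9) + (4)·(1/9) = 68/9.
s2: (8)·(8/9) + (4)·(1/9) = 68/9.
s3: (8)·(8/9) + (6)·(1/9) = 70/9.
s4: (2)·(8/9) + (0)·(1/9) = 16/9.
The best pure response is s3 with expected payoff 70/9.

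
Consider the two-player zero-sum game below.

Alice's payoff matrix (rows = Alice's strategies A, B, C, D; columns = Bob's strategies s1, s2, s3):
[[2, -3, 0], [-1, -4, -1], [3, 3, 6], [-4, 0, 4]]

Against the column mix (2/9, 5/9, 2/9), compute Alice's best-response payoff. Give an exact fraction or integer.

11/3

A: (2)·(2/9) + (-3)·(5/9) + (0)·(2/9) = -11/9.
B: (-1)·(2/9) + (-4)·(5/9) + (-1)·(2/9) = -8/3.
C: (3)·(2/9) + (3)·(5/9) + (6)·(2/9) = 11/3.
D: (-4)·(2/9) + (0)·(5/9) + (4)·(2/9) = 0.
The best pure response is C with expected payoff 11/3.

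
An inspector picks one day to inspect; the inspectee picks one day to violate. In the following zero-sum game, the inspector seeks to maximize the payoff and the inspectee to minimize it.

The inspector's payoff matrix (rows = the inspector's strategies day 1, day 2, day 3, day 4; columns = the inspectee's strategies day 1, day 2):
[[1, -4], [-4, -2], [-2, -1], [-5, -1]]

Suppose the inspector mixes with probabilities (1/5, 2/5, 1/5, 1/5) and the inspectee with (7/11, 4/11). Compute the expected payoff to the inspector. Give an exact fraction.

-138/55

Against (7/11, 4/11), each row's expected payoff is day 1: -9/11; day 2: -36/11; day 3: -18/11; day 4: -39/11.
Taking the (1/5, 2/5, 1/5, 1/5)-weighted average: (1/5)·(-9/11) + (2/5)·(-36/11) + (1/5)·(-18/11) + (1/5)·(-39/11) = -138/55.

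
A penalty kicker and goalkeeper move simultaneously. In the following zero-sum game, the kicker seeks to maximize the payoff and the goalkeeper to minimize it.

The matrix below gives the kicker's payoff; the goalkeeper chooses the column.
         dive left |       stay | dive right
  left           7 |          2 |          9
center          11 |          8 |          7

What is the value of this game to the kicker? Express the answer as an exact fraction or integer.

Column dive left is strictly dominated by stay for the goalkeeper (it gives the kicker more in every row).
The remaining 2×2 game on (left, center) × (stay, dive right) has no saddle point. Let the kicker play left with probability p; indifference gives 2p + 8(1−p) = 9p + 7(1−p), so p = 1/8.
Similarly the goalkeeper's optimal q on stay is 1/4, and the value is 2·(1/4) + (9)·(3/4) = 29/4.

29/4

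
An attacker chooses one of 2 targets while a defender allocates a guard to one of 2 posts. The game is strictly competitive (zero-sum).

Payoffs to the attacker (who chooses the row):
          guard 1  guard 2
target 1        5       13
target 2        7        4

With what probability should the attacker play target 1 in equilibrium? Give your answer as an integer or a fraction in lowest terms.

Row minima are 5 and 4, so the attacker's maximin is 5; column maxima are 7 and 13, so the defender's minimax is 7. These differ, so the equilibrium is in mixed strategies.
Let the attacker play target 1 with probability p. The defender is indifferent when 5p + 7(1−p) = 13p + 4(1−p), giving p = 3/11.

3/11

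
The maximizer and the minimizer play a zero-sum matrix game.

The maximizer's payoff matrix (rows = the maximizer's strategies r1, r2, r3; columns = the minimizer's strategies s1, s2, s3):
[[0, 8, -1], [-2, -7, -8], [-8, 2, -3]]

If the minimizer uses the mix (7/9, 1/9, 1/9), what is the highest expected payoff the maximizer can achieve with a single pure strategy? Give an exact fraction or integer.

r1: (0)·(7/9) + (8)·(1/9) + (-1)·(1/9) = 7/9.
r2: (-2)·(7/9) + (-7)·(1/9) + (-8)·(1/9) = -29/9.
r3: (-8)·(7/9) + (2)·(1/9) + (-3)·(1/9) = -19/3.
The best pure response is r1 with expected payoff 7/9.

7/9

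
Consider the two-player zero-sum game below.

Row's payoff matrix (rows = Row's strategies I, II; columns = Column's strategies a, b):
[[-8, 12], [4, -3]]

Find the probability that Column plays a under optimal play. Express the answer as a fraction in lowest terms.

5/9

Row minima are -8 and -3, so Row's maximin is -3; column maxima are 4 and 12, so Column's minimax is 4. These differ, so the equilibrium is in mixed strategies.
Let Column play a with probability q. Row is indifferent when −8q + 12(1−q) = 4q − 3(1−q), giving q = 5/9.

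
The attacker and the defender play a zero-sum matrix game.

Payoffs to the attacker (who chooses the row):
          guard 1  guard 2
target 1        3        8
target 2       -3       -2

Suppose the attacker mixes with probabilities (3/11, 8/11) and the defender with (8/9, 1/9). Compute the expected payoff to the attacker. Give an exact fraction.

Against (8/9, 1/9), each row's expected payoff is target 1: 32/9; target 2: -26/9.
Taking the (3/11, 8/11)-weighted average: (3/11)·(32/9) + (8/11)·(-26/9) = -112/99.

-112/99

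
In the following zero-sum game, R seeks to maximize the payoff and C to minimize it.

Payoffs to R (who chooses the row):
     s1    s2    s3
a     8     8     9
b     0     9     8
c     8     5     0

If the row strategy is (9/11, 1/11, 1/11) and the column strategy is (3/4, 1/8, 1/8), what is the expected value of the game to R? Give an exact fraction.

Against (3/4, 1/8, 1/8), each row's expected payoff is a: 65/8; b: 17/8; c: 53/8.
Taking the (9/11, 1/11, 1/11)-weighted average: (9/11)·(65/8) + (1/11)·(17/8) + (1/11)·(53/8) = 655/88.

655/88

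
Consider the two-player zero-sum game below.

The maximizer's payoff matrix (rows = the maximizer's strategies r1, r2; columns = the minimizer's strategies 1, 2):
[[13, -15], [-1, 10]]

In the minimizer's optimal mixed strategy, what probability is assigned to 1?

Row minima are -15 and -1, so the maximizer's maximin is -1; column maxima are 13 and 10, so the minimizer's minimax is 10. These differ, so the equilibrium is in mixed strategies.
Let the minimizer play 1 with probability q. The maximizer is indifferent when 13q − 15(1−q) = −q + 10(1−q), giving q = 25/39.

25/39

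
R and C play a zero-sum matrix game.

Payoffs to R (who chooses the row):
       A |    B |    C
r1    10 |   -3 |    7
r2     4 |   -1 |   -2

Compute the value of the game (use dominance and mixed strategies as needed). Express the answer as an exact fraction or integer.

-13/11

Column A is strictly dominated by C for C (it gives R more in every row).
The remaining 2×2 game on (r1, r2) × (B, C) has no saddle point. Let R play r1 with probability p; indifference gives −3p − (1−p) = 7p − 2(1−p), so p = 1/11.
Similarly C's optimal q on B is 9/11, and the value is -3·(9/11) + (7)·(2/11) = -13/11.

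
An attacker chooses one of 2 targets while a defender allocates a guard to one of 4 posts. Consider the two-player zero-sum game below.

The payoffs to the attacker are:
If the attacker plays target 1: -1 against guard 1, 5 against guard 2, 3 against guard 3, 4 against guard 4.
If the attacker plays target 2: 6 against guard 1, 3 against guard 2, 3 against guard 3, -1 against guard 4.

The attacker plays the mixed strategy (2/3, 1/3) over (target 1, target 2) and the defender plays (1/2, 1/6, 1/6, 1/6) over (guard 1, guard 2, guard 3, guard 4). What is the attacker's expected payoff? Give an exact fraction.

41/18

Against (1/2, 1/6, 1/6, 1/6), each row's expected payoff is target 1: 3/2; target 2: 23/6.
Taking the (2/3, 1/3)-weighted average: (2/3)·(3/2) + (1/3)·(23/6) = 41/18.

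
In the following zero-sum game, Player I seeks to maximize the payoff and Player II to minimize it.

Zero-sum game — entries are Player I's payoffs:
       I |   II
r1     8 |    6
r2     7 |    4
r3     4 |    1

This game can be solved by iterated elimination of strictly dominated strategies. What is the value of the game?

6

Row r2 is strictly dominated by row r1 (8>7, 6>4); eliminate r2.
Row r3 is strictly dominated by row r1 (8>4, 6>1); eliminate r3.
Column I is strictly dominated by II for Player II (6<8); eliminate I.
Only (r1, II) remains, with payoff 6.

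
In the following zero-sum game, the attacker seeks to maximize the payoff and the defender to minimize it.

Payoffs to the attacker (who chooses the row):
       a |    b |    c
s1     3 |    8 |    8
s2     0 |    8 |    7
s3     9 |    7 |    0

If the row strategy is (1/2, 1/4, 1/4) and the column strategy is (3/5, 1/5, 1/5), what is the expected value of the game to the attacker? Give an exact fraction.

99/20

Against (3/5, 1/5, 1/5), each row's expected payoff is s1: 5; s2: 3; s3: 34/5.
Taking the (1/2, 1/4, 1/4)-weighted average: (1/2)·(5) + (1/4)·(3) + (1/4)·(34/5) = 99/20.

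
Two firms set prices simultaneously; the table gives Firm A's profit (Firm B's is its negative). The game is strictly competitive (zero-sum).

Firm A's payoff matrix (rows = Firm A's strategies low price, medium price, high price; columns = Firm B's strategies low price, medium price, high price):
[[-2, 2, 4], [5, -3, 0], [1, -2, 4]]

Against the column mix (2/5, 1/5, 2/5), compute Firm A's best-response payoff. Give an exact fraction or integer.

8/5

low price: (-2)·(2/5) + (2)·(1/5) + (4)·(2/5) = 6/5.
medium price: (5)·(2/5) + (-3)·(1/5) + (0)·(2/5) = 7/5.
high price: (1)·(2/5) + (-2)·(1/5) + (4)·(2/5) = 8/5.
The best pure response is high price with expected payoff 8/5.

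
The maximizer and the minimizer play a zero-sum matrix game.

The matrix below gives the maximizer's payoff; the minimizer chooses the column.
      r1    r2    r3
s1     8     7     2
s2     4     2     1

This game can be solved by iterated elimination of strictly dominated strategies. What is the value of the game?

Column r1 is strictly dominated by r2 for the minimizer (7<8, 2<4); eliminate r1.
Column r2 is strictly dominated by r3 for the minimizer (2<7, 1<2); eliminate r2.
Row s2 is strictly dominated by row s1 (2>1); eliminate s2.
Only (s1, r3) remains, with payoff 2.

2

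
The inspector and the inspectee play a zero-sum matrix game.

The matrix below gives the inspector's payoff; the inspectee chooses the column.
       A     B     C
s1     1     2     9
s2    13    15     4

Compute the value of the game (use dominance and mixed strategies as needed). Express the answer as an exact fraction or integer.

Column B is strictly dominated by A for the inspectee (it gives the inspector more in every row).
The remaining 2×2 game on (s1, s2) × (A, C) has no saddle point. Let the inspector play s1 with probability p; indifference gives p + 13(1−p) = 9p + 4(1−p), so p = 9/17.
Similarly the inspectee's optimal q on A is 5/17, and the value is 1·(5/17) + (9)·(12/17) = 113/17.

113/17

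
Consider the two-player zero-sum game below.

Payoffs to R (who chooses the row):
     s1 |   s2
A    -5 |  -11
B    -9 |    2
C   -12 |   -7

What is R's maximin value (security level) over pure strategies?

The worst-case payoff for each row is A: -11, B: -9, C: -12.
The best of these is -9.

-9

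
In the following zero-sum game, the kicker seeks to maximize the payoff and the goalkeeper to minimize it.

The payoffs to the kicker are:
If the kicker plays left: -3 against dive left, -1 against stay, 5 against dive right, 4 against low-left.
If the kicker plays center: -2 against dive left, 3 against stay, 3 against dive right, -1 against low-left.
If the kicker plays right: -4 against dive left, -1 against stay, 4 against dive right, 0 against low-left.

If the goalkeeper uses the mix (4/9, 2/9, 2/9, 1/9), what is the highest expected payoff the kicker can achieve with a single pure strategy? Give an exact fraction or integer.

1/3

left: (-3)·(4/9) + (-1)·(2/9) + (5)·(2/9) + (4)·(1/9) = 0.
center: (-2)·(4/9) + (3)·(2/9) + (3)·(2/9) + (-1)·(1/9) = 1/3.
right: (-4)·(4/9) + (-1)·(2/9) + (4)·(2/9) + (0)·(1/9) = -10/9.
The best pure response is center with expected payoff 1/3.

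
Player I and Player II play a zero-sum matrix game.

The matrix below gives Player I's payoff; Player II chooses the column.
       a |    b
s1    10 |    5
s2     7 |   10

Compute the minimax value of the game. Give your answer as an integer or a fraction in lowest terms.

65/8

Row minima are 5 and 7, so Player I's maximin is 7; column maxima are 10 and 10, so Player II's minimax is 10. These differ, so the equilibrium is in mixed strategies.
Let Player I play s1 with probability p. Player II is indifferent when 10p + 7(1−p) = 5p + 10(1−p), giving p = 3/8.
Let Player II play a with probability q. Player I is indifferent when 10q + 5(1−q) = 7q + 10(1−q), giving q = 5/8.
The value is 10·(5/8) + (5)·(3/8) = 65/8.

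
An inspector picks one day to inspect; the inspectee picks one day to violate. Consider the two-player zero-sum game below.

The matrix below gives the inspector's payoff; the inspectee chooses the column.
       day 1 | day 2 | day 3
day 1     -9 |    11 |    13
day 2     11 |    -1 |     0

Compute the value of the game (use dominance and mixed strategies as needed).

Column day 3 is strictly dominated by day 2 for the inspectee (it gives the inspector more in every row).
The remaining 2×2 game on (day 1, day 2) × (day 1, day 2) has no saddle point. Let the inspector play day 1 with probability p; indifference gives −9p + 11(1−p) = 11p − (1−p), so p = 3/8.
Similarly the inspectee's optimal q on day 1 is 3/8, and the value is -9·(3/8) + (11)·(5/8) = 7/2.

7/2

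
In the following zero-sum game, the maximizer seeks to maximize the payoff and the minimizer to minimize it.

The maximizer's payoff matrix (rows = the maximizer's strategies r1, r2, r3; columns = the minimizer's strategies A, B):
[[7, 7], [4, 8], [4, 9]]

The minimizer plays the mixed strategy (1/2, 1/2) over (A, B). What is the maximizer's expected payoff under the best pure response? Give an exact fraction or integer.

7

r1: (7)·(1/2) + (7)·(1/2) = 7.
r2: (4)·(1/2) + (8)·(1/2) = 6.
r3: (4)·(1/2) + (9)·(1/2) = 13/2.
The best pure response is r1 with expected payoff 7.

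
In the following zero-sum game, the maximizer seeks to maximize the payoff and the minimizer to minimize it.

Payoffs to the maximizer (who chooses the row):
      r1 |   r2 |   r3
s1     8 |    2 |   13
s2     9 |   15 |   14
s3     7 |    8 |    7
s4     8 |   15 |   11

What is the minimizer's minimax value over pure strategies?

The worst case (largest entry) in each column is r1: 9, r2: 15, r3: 14.
The best (smallest) of these is 9.

9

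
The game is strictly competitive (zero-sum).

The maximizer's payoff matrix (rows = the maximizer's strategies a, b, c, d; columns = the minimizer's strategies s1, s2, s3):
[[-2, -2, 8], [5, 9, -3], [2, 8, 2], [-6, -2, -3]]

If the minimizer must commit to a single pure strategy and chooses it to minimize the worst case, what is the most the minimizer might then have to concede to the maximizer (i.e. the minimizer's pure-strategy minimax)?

5

The worst case (largest entry) in each column is s1: 5, s2: 9, s3: 8.
The best (smallest) of these is 5.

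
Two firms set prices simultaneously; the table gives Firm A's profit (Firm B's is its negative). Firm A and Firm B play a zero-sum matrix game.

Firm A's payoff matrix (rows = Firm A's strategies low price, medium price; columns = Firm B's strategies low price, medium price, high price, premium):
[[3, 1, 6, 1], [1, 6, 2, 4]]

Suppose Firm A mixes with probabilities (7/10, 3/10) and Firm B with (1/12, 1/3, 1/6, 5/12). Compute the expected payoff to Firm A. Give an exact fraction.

21/8

Against (1/12, 1/3, 1/6, 5/12), each row's expected payoff is low price: 2; medium price: 49/12.
Taking the (7/10, 3/10)-weighted average: (7/10)·(2) + (3/10)·(49/12) = 21/8.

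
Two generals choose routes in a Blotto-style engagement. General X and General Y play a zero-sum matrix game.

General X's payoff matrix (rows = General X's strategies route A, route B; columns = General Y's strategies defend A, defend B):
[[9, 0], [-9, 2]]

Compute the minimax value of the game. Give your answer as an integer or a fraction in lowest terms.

Row minima are 0 and -9, so General X's maximin is 0; column maxima are 9 and 2, so General Y's minimax is 2. These differ, so the equilibrium is in mixed strategies.
Let General X play route A with probability p. General Y is indifferent when 9p − 9(1−p) = 2(1−p), giving p = 11/20.
Let General Y play defend A with probability q. General X is indifferent when 9q = −9q + 2(1−q), giving q = 1/10.
The value is 9·(1/10) + (0)·(9/10) = 9/10.

9/10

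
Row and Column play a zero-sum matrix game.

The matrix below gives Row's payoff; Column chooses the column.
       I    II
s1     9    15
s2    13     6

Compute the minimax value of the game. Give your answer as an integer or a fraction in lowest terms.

141/13

Row minima are 9 and 6, so Row's maximin is 9; column maxima are 13 and 15, so Column's minimax is 13. These differ, so the equilibrium is in mixed strategies.
Let Row play s1 with probability p. Column is indifferent when 9p + 13(1−p) = 15p + 6(1−p), giving p = 7/13.
Let Column play I with probability q. Row is indifferent when 9q + 15(1−q) = 13q + 6(1−q), giving q = 9/13.
The value is 9·(9/13) + (15)·(4/13) = 141/13.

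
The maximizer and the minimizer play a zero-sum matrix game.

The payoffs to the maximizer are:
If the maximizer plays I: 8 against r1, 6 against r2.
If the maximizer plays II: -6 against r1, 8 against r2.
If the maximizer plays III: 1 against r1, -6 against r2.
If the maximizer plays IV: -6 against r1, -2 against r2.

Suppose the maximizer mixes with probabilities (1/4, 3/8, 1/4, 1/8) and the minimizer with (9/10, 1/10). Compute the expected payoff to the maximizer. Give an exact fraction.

-2/5

Against (9/10, 1/10), each row's expected payoff is I: 39/5; II: -23/5; III: 3/10; IV: -28/5.
Taking the (1/4, 3/8, 1/4, 1/8)-weighted average: (1/4)·(39/5) + (3/8)·(-23/5) + (1/4)·(3/10) + (1/8)·(-28/5) = -2/5.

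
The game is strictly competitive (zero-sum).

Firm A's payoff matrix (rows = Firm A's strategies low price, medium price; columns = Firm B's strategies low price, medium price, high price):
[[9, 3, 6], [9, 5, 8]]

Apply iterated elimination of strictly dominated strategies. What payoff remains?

Column high price is strictly dominated by medium price for Firm B (3<6, 5<8); eliminate high price.
Column low price is strictly dominated by medium price for Firm B (3<9, 5<9); eliminate low price.
Row low price is strictly dominated by row medium price (5>3); eliminate low price.
Only (medium price, medium price) remains, with payoff 5.

5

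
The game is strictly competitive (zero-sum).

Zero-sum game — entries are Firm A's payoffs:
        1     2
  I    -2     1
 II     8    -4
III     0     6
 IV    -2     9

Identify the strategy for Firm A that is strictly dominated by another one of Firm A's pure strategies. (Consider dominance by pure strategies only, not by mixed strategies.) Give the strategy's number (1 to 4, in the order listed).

1

Compare I with III: 0 > -2, 6 > 1.
So III strictly dominates I for Firm A; I is strictly dominated.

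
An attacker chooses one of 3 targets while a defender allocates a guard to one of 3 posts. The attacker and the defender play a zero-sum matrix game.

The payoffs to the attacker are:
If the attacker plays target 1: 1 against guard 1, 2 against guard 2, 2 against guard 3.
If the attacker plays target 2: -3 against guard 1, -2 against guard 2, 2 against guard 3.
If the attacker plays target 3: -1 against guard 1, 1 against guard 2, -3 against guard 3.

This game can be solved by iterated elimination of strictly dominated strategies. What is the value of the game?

Column guard 2 is strictly dominated by guard 1 for the defender (1<2, -3<-2, -1<1); eliminate guard 2.
Row target 3 is strictly dominated by row target 1 (1>-1, 2>-3); eliminate target 3.
Column guard 3 is strictly dominated by guard 1 for the defender (1<2, -3<2); eliminate guard 3.
Row target 2 is strictly dominated by row target 1 (1>-3); eliminate target 2.
Only (target 1, guard 1) remains, with payoff 1.

1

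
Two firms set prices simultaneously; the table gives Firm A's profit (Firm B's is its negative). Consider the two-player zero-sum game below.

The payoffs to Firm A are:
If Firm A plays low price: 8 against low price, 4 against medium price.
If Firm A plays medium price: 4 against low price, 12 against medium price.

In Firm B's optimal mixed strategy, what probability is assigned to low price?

2/3

Row minima are 4 and 4, so Firm A's maximin is 4; column maxima are 8 and 12, so Firm B's minimax is 8. These differ, so the equilibrium is in mixed strategies.
Let Firm B play low price with probability q. Firm A is indifferent when 8q + 4(1−q) = 4q + 12(1−q), giving q = 2/3.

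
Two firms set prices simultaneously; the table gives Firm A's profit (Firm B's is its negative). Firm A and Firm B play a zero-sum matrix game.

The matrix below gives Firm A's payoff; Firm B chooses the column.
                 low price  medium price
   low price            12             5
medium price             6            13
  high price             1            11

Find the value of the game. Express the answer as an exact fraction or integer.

9

Row high price is strictly dominated by row medium price, so Firm A never plays it.
The remaining 2×2 game on (low price, medium price) × (low price, medium price) has no saddle point. Let Firm A play low price with probability p; indifference gives 12p + 6(1−p) = 5p + 13(1−p), so p = 1/2.
Similarly Firm B's optimal q on low price is 4/7, and the value is 12·(4/7) + (5)·(3/7) = 9.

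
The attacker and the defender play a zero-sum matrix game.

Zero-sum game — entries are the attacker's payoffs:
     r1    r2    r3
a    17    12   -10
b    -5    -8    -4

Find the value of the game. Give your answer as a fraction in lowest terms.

Column r1 is strictly dominated by r2 for the defender (it gives the attacker more in every row).
The remaining 2×2 game on (a, b) × (r2, r3) has no saddle point. Let the attacker play a with probability p; indifference gives 12p − 8(1−p) = −10p − 4(1−p), so p = 2/13.
Similarly the defender's optimal q on r2 is 3/13, and the value is 12·(3/13) + (-10)·(10/13) = -64/13.

-64/13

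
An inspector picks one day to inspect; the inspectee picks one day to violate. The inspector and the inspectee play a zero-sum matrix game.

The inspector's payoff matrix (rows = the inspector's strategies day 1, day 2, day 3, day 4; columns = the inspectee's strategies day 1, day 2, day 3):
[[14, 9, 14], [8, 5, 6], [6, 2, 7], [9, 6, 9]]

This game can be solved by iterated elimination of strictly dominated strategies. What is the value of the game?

Row day 3 is strictly dominated by row day 1 (14>6, 9>2, 14>7); eliminate day 3.
Row day 2 is strictly dominated by row day 1 (14>8, 9>5, 14>6); eliminate day 2.
Column day 3 is strictly dominated by day 2 for the inspectee (9<14, 6<9); eliminate day 3.
Row day 4 is strictly dominated by row day 1 (14>9, 9>6); eliminate day 4.
Column day 1 is strictly dominated by day 2 for the inspectee (9<14); eliminate day 1.
Only (day 1, day 2) remains, with payoff 9.

9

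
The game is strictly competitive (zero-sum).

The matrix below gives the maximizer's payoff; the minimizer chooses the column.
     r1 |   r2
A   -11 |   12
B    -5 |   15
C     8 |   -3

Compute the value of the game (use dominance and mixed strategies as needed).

105/31

Row A is strictly dominated by row B, so the maximizer never plays it.
The remaining 2×2 game on (B, C) × (r1, r2) has no saddle point. Let the maximizer play B with probability p; indifference gives −5p + 8(1−p) = 15p − 3(1−p), so p = 11/31.
Similarly the minimizer's optimal q on r1 is 18/31, and the value is -5·(18/31) + (15)·(13/31) = 105/31.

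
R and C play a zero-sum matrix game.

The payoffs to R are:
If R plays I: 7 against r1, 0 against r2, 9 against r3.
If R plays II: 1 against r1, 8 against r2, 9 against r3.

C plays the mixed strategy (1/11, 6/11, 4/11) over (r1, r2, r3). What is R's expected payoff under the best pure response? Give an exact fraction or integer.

85/11

I: (7)·(1/11) + (0)·(6/11) + (9)·(4/11) = 43/11.
II: (1)·(1/11) + (8)·(6/11) + (9)·(4/11) = 85/11.
The best pure response is II with expected payoff 85/11.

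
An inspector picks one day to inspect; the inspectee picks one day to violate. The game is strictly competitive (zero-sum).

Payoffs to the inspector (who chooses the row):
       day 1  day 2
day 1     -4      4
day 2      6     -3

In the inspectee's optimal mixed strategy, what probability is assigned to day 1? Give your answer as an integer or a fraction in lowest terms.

7/17

Row minima are -4 and -3, so the inspector's maximin is -3; column maxima are 6 and 4, so the inspectee's minimax is 4. These differ, so the equilibrium is in mixed strategies.
Let the inspectee play day 1 with probability q. The inspector is indifferent when −4q + 4(1−q) = 6q − 3(1−q), giving q = 7/17.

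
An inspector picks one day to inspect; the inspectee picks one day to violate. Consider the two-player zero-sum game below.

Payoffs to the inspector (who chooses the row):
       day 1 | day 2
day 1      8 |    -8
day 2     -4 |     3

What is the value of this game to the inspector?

-8/23

Row minima are -8 and -4, so the inspector's maximin is -4; column maxima are 8 and 3, so the inspectee's minimax is 3. These differ, so the equilibrium is in mixed strategies.
Let the inspector play day 1 with probability p. The inspectee is indifferent when 8p − 4(1−p) = −8p + 3(1−p), giving p = 7/23.
Let the inspectee play day 1 with probability q. The inspector is indifferent when 8q − 8(1−q) = −4q + 3(1−q), giving q = 11/23.
The value is 8·(11/23) + (-8)·(12/23) = -8/23.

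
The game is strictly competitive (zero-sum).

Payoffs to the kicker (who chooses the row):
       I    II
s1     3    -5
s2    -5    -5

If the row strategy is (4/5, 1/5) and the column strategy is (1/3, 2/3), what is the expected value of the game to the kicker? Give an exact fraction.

-43/15

Against (1/3, 2/3), each row's expected payoff is s1: -7/3; s2: -5.
Taking the (4/5, 1/5)-weighted average: (4/5)·(-7/3) + (1/5)·(-5) = -43/15.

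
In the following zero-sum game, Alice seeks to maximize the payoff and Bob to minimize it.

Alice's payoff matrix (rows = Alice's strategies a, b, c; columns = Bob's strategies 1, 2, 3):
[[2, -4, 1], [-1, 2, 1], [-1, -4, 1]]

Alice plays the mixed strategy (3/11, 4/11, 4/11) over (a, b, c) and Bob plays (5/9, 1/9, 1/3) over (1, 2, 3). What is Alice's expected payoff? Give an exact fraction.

1/33

Against (5/9, 1/9, 1/3), each row's expected payoff is a: 1; b: 0; c: -2/3.
Taking the (3/11, 4/11, 4/11)-weighted average: (3/11)·(1) + (4/11)·(0) + (4/11)·(-2/3) = 1/33.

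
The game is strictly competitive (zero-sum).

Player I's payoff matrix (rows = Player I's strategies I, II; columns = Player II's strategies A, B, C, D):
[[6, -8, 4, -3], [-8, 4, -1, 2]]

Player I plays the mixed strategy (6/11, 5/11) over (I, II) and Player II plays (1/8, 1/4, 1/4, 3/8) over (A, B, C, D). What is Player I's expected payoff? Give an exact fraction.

Against (1/8, 1/4, 1/4, 3/8), each row's expected payoff is I: -11/8; II: 1/2.
Taking the (6/11, 5/11)-weighted average: (6/11)·(-11/8) + (5/11)·(1/2) = -23/44.

-23/44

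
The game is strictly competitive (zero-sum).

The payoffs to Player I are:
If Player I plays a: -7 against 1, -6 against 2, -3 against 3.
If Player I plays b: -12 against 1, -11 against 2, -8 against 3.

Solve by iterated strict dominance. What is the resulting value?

-7

Column 2 is strictly dominated by 1 for Player II (-7<-6, -12<-11); eliminate 2.
Column 3 is strictly dominated by 1 for Player II (-7<-3, -12<-8); eliminate 3.
Row b is strictly dominated by row a (-7>-12); eliminate b.
Only (a, 1) remains, with payoff -7.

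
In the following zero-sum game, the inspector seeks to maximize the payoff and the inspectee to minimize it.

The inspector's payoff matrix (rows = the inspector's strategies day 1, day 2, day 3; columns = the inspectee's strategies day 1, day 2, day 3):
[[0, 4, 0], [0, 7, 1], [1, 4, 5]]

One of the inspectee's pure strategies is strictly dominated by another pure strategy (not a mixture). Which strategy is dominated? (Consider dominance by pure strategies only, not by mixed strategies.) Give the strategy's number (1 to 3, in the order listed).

2

The inspectee prefers columns that give the inspector less. Compare day 2 with day 1: 0 < 4, 0 < 7, 1 < 4.
So day 1 strictly dominates day 2 for the inspectee; day 2 is strictly dominated.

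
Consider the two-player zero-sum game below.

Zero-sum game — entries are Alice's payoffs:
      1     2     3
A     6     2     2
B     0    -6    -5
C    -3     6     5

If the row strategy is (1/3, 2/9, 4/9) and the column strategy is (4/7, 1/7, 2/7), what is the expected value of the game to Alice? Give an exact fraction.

74/63

Against (4/7, 1/7, 2/7), each row's expected payoff is A: 30/7; B: -16/7; C: 4/7.
Taking the (1/3, 2/9, 4/9)-weighted average: (1/3)·(30/7) + (2/9)·(-16/7) + (4/9)·(4/7) = 74/63.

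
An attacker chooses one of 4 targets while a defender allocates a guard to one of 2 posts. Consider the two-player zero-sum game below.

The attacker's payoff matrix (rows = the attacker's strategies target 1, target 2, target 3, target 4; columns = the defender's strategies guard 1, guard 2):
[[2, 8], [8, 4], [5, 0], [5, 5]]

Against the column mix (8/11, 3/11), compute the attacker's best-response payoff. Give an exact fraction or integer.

target 1: (2)·(8/11) + (8)·(3/11) = 40/11.
target 2: (8)·(8/11) + (4)·(3/11) = 76/11.
target 3: (5)·(8/11) + (0)·(3/11) = 40/11.
target 4: (5)·(8/11) + (5)·(3/11) = 5.
The best pure response is target 2 with expected payoff 76/11.

76/11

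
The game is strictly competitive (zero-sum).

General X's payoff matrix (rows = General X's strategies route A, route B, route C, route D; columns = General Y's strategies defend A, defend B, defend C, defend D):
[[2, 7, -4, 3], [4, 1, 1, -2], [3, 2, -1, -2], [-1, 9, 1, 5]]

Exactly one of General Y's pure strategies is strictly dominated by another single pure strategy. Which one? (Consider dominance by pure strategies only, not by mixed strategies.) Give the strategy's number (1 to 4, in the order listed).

2

General Y prefers columns that give General X less. Compare defend B with defend D: 3 < 7, -2 < 1, -2 < 2, 5 < 9.
So defend D strictly dominates defend B for General Y; defend B is strictly dominated.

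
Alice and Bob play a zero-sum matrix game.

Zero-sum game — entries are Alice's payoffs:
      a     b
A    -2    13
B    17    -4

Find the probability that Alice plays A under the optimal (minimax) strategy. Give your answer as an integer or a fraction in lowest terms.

Row minima are -2 and -4, so Alice's maximin is -2; column maxima are 17 and 13, so Bob's minimax is 13. These differ, so the equilibrium is in mixed strategies.
Let Alice play A with probability p. Bob is indifferent when −2p + 17(1−p) = 13p − 4(1−p), giving p = 7/12.

7/12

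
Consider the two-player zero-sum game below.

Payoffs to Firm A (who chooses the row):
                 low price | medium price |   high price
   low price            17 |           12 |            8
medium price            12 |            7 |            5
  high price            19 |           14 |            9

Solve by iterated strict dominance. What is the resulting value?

Row low price is strictly dominated by row high price (19>17, 14>12, 9>8); eliminate low price.
Row medium price is strictly dominated by row high price (19>12, 14>7, 9>5); eliminate medium price.
Column low price is strictly dominated by medium price for Firm B (14<19); eliminate low price.
Column medium price is strictly dominated by high price for Firm B (9<14); eliminate medium price.
Only (high price, high price) remains, with payoff 9.

9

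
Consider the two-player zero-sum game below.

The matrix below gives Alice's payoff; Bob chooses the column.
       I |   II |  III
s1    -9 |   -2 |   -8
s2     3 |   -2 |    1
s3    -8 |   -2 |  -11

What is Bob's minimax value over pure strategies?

The worst case (largest entry) in each column is I: 3, II: -2, III: 1.
The best (smallest) of these is -2.

-2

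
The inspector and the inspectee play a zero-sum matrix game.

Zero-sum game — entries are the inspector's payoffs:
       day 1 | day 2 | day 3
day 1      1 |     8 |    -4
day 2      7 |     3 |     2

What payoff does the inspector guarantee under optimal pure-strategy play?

2

Row minima: -4, 2 → the inspector's maximin is 2.
Column maxima: 7, 8, 2 → the inspectee's minimax is 2.
They coincide at (day 2, day 3), so the value is 2.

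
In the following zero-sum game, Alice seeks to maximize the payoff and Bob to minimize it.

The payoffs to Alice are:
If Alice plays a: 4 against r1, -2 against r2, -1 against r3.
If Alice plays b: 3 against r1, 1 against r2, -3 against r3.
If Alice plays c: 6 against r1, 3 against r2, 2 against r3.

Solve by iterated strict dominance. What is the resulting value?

2

Row b is strictly dominated by row c (6>3, 3>1, 2>-3); eliminate b.
Row a is strictly dominated by row c (6>4, 3>-2, 2>-1); eliminate a.
Column r2 is strictly dominated by r3 for Bob (2<3); eliminate r2.
Column r1 is strictly dominated by r3 for Bob (2<6); eliminate r1.
Only (c, r3) remains, with payoff 2.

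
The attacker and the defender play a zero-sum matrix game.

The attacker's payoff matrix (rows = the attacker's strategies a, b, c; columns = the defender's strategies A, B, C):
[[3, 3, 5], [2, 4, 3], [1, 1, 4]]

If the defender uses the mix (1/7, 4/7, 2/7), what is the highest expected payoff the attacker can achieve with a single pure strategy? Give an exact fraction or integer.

a: (3)·(1/7) + (3)·(4/7) + (5)·(2/7) = 25/7.
b: (2)·(1/7) + (4)·(4/7) + (3)·(2/7) = 24/7.
c: (1)·(1/7) + (1)·(4/7) + (4)·(2/7) = 13/7.
The best pure response is a with expected payoff 25/7.

25/7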